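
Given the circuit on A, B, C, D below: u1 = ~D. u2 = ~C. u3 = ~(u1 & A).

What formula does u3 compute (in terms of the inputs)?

u1 = ~D
u3 = ~(u1 & A) = ~(~D & A)

~(~D & A)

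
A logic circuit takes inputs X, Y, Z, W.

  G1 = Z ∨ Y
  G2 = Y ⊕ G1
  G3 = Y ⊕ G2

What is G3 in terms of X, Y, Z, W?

Y ⊕ (Y ⊕ (Z ∨ Y))

G1 = Z ∨ Y
G2 = Y ⊕ G1 = Y ⊕ (Z ∨ Y)
G3 = Y ⊕ G2 = Y ⊕ (Y ⊕ (Z ∨ Y))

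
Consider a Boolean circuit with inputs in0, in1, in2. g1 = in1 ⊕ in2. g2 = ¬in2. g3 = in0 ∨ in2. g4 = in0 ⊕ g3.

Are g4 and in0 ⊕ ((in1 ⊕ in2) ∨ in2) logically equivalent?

g3 = in0 ∨ in2
g4 = in0 ⊕ g3 = in0 ⊕ (in0 ∨ in2)
At in0=0, in1=1, in2=0: circuit gives 0, formula gives 1.

No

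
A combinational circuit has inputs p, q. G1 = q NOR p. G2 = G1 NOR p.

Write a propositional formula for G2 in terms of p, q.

G1 = q NOR p
G2 = G1 NOR p = (q NOR p) NOR p

(q NOR p) NOR p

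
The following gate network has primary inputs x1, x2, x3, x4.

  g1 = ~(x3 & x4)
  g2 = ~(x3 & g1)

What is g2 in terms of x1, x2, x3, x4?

g1 = ~(x3 & x4)
g2 = ~(x3 & g1) = ~(x3 & (~(x3 & x4)))

~(x3 & (~(x3 & x4)))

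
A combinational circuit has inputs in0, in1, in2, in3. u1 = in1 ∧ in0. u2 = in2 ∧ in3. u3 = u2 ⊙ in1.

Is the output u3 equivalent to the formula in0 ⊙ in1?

No

u2 = in2 ∧ in3
u3 = u2 ⊙ in1 = (in2 ∧ in3) ⊙ in1
At in0=0, in1=0, in2=1, in3=1: circuit gives 0, formula gives 1.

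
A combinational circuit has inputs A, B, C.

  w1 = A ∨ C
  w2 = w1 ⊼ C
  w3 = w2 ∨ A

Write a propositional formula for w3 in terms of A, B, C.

((A ∨ C) ⊼ C) ∨ A

w1 = A ∨ C
w2 = w1 ⊼ C = (A ∨ C) ⊼ C
w3 = w2 ∨ A = ((A ∨ C) ⊼ C) ∨ A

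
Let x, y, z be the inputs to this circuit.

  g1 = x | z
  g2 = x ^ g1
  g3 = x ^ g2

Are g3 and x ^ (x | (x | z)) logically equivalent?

No

g1 = x | z
g2 = x ^ g1 = x ^ (x | z)
g3 = x ^ g2 = x ^ (x ^ (x | z))
At x=1, y=0, z=0: circuit gives 1, formula gives 0.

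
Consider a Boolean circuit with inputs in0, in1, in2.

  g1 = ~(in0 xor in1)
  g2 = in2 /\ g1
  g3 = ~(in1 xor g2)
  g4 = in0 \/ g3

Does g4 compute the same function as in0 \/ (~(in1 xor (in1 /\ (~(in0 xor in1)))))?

g1 = ~(in0 xor in1)
g2 = in2 /\ g1 = in2 /\ (~(in0 xor in1))
g3 = ~(in1 xor g2) = ~(in1 xor (in2 /\ (~(in0 xor in1))))
g4 = in0 \/ g3 = in0 \/ (~(in1 xor (in2 /\ (~(in0 xor in1)))))
At in0=0, in1=0, in2=1: circuit gives 0, formula gives 1.

No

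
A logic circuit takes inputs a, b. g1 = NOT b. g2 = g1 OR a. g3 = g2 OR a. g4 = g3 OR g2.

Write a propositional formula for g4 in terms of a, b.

((NOT b OR a) OR a) OR (NOT b OR a)

g1 = NOT b
g2 = g1 OR a = NOT b OR a
g3 = g2 OR a = (NOT b OR a) OR a
g4 = g3 OR g2 = ((NOT b OR a) OR a) OR (NOT b OR a)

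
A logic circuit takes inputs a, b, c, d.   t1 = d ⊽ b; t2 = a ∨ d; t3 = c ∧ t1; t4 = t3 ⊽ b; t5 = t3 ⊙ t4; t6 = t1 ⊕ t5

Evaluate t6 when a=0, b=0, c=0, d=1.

0

t1 = 1 ⊽ 0 = 0
t3 = 0 ∧ 0 = 0
t4 = 0 ⊽ 0 = 1
t5 = 0 ⊙ 1 = 0
t6 = 0 ⊕ 0 = 0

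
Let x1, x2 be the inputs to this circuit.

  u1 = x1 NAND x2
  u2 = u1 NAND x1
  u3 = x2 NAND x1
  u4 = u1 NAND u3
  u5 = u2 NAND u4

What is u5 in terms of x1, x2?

((x1 NAND x2) NAND x1) NAND ((x1 NAND x2) NAND (x2 NAND x1))

u1 = x1 NAND x2
u2 = u1 NAND x1 = (x1 NAND x2) NAND x1
u3 = x2 NAND x1
u4 = u1 NAND u3 = (x1 NAND x2) NAND (x2 NAND x1)
u5 = u2 NAND u4 = ((x1 NAND x2) NAND x1) NAND ((x1 NAND x2) NAND (x2 NAND x1))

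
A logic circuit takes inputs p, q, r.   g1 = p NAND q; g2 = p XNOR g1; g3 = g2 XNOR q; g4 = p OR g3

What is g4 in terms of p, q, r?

p OR ((p XNOR (p NAND q)) XNOR q)

g1 = p NAND q
g2 = p XNOR g1 = p XNOR (p NAND q)
g3 = g2 XNOR q = (p XNOR (p NAND q)) XNOR q
g4 = p OR g3 = p OR ((p XNOR (p NAND q)) XNOR q)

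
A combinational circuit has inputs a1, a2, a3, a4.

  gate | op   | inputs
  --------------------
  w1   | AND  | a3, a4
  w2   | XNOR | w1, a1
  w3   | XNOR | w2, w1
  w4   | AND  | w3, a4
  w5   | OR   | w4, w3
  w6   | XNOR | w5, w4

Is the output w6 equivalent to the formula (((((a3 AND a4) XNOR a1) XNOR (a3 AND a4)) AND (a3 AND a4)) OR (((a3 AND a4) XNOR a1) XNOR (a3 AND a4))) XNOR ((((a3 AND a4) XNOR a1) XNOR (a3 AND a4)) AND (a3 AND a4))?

w1 = a3 AND a4
w2 = w1 XNOR a1 = (a3 AND a4) XNOR a1
w3 = w2 XNOR w1 = ((a3 AND a4) XNOR a1) XNOR (a3 AND a4)
w4 = w3 AND a4 = (((a3 AND a4) XNOR a1) XNOR (a3 AND a4)) AND a4
w5 = w4 OR w3 = ((((a3 AND a4) XNOR a1) XNOR (a3 AND a4)) AND a4) OR (((a3 AND a4) XNOR a1) XNOR (a3 AND a4))
w6 = w5 XNOR w4 = (((((a3 AND a4) XNOR a1) XNOR (a3 AND a4)) AND a4) OR (((a3 AND a4) XNOR a1) XNOR (a3 AND a4))) XNOR ((((a3 AND a4) XNOR a1) XNOR (a3 AND a4)) AND a4)
At a1=1, a2=0, a3=0, a4=1: circuit gives 1, formula gives 0.

No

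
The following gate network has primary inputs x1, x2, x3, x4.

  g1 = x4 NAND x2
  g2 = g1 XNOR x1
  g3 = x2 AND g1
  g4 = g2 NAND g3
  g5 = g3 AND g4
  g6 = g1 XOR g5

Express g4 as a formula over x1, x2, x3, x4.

g1 = x4 NAND x2
g2 = g1 XNOR x1 = (x4 NAND x2) XNOR x1
g3 = x2 AND g1 = x2 AND (x4 NAND x2)
g4 = g2 NAND g3 = ((x4 NAND x2) XNOR x1) NAND (x2 AND (x4 NAND x2))

((x4 NAND x2) XNOR x1) NAND (x2 AND (x4 NAND x2))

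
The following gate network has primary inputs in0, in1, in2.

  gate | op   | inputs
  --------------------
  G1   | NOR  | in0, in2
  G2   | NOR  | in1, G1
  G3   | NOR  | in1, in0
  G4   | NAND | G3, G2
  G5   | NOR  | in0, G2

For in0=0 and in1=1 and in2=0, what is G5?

G1 = 0 NOR 0 = 1
G2 = 1 NOR 1 = 0
G5 = 0 NOR 0 = 1

1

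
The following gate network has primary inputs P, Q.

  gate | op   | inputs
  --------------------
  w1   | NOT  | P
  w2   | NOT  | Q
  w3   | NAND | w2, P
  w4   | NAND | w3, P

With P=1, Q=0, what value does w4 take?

w2 = NOT 0 = 1
w3 = 1 NAND 1 = 0
w4 = 0 NAND 1 = 1

1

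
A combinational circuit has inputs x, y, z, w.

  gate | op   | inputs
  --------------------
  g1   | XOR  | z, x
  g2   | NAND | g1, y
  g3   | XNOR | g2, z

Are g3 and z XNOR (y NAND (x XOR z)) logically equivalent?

Yes

g1 = z XOR x
g2 = g1 NAND y = (z XOR x) NAND y
g3 = g2 XNOR z = ((z XOR x) NAND y) XNOR z
At x=0, y=0, z=0, w=0: circuit gives 0, formula gives 0.
At x=0, y=0, z=1, w=0: circuit gives 1, formula gives 1.
Agrees on all 16 inputs.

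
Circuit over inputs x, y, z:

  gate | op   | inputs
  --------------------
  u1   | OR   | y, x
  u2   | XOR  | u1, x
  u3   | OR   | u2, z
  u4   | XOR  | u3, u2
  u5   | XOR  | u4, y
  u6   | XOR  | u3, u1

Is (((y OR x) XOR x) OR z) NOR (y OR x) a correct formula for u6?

No

u1 = y OR x
u2 = u1 XOR x = (y OR x) XOR x
u3 = u2 OR z = ((y OR x) XOR x) OR z
u6 = u3 XOR u1 = (((y OR x) XOR x) OR z) XOR (y OR x)
At x=0, y=0, z=0: circuit gives 0, formula gives 1.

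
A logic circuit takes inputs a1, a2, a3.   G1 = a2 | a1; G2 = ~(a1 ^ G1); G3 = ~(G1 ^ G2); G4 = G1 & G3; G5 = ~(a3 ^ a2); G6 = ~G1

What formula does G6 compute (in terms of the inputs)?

~(a2 | a1)

G1 = a2 | a1
G6 = ~G1 = ~(a2 | a1)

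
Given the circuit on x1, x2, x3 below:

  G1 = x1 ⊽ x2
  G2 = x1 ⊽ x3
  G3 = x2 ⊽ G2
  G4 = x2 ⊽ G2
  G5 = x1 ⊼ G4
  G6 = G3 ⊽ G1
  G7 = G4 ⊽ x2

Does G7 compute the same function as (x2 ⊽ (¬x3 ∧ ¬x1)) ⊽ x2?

Yes

G2 = x1 ⊽ x3
G4 = x2 ⊽ G2 = x2 ⊽ (x1 ⊽ x3)
G7 = G4 ⊽ x2 = (x2 ⊽ (x1 ⊽ x3)) ⊽ x2
At x1=0, x2=0, x3=1: circuit gives 0, formula gives 0.
At x1=0, x2=0, x3=0: circuit gives 1, formula gives 1.
Agrees on all 8 inputs.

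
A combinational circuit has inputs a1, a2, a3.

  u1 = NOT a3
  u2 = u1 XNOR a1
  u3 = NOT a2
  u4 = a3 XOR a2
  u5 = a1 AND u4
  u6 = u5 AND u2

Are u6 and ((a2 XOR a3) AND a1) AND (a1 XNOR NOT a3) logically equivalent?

u1 = NOT a3
u2 = u1 XNOR a1 = NOT a3 XNOR a1
u4 = a3 XOR a2
u5 = a1 AND u4 = a1 AND (a3 XOR a2)
u6 = u5 AND u2 = (a1 AND (a3 XOR a2)) AND (NOT a3 XNOR a1)
At a1=0, a2=0, a3=0: circuit gives 0, formula gives 0.
At a1=1, a2=1, a3=0: circuit gives 1, formula gives 1.
Agrees on all 8 inputs.

Yes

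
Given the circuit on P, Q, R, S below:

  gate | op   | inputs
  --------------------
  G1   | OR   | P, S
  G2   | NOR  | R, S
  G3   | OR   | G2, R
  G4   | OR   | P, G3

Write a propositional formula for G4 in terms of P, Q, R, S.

G2 = R NOR S
G3 = G2 OR R = (R NOR S) OR R
G4 = P OR G3 = P OR ((R NOR S) OR R)

P OR ((R NOR S) OR R)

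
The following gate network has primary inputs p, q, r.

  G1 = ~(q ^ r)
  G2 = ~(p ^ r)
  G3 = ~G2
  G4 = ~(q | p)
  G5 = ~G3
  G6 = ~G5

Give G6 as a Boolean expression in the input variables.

G2 = ~(p ^ r)
G3 = ~G2 = ~(~(p ^ r))
G5 = ~G3 = ~~(~(p ^ r))
G6 = ~G5 = ~~~(~(p ^ r))

~~~(~(p ^ r))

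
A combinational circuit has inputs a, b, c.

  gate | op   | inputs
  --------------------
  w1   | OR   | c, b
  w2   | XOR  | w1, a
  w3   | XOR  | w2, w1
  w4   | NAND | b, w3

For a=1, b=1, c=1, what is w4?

w1 = 1 OR 1 = 1
w2 = 1 XOR 1 = 0
w3 = 0 XOR 1 = 1
w4 = 1 NAND 1 = 0

0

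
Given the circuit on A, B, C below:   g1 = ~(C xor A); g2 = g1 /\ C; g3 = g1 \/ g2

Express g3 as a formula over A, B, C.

g1 = ~(C xor A)
g2 = g1 /\ C = (~(C xor A)) /\ C
g3 = g1 \/ g2 = (~(C xor A)) \/ ((~(C xor A)) /\ C)

(~(C xor A)) \/ ((~(C xor A)) /\ C)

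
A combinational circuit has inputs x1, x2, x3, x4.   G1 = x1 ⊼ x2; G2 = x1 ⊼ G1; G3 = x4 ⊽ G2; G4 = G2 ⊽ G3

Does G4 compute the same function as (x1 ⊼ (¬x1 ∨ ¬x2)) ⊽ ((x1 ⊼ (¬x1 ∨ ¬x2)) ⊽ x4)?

G1 = x1 ⊼ x2
G2 = x1 ⊼ G1 = x1 ⊼ (x1 ⊼ x2)
G3 = x4 ⊽ G2 = x4 ⊽ (x1 ⊼ (x1 ⊼ x2))
G4 = G2 ⊽ G3 = (x1 ⊼ (x1 ⊼ x2)) ⊽ (x4 ⊽ (x1 ⊼ (x1 ⊼ x2)))
At x1=0, x2=0, x3=0, x4=0: circuit gives 0, formula gives 0.
At x1=1, x2=0, x3=0, x4=1: circuit gives 1, formula gives 1.
Agrees on all 16 inputs.

Yes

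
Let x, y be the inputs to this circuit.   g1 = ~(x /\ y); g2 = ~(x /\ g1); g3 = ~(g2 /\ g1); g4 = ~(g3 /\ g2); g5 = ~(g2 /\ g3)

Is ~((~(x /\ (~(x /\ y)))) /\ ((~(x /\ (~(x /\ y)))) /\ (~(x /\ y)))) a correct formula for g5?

No

g1 = ~(x /\ y)
g2 = ~(x /\ g1) = ~(x /\ (~(x /\ y)))
g3 = ~(g2 /\ g1) = ~((~(x /\ (~(x /\ y)))) /\ (~(x /\ y)))
g5 = ~(g2 /\ g3) = ~((~(x /\ (~(x /\ y)))) /\ (~((~(x /\ (~(x /\ y)))) /\ (~(x /\ y)))))
At x=0, y=0: circuit gives 1, formula gives 0.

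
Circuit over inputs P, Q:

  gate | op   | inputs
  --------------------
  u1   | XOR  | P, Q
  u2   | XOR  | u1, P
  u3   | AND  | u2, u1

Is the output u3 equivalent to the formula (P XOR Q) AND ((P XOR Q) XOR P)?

Yes

u1 = P XOR Q
u2 = u1 XOR P = (P XOR Q) XOR P
u3 = u2 AND u1 = ((P XOR Q) XOR P) AND (P XOR Q)
At P=0, Q=0: circuit gives 0, formula gives 0.
At P=0, Q=1: circuit gives 1, formula gives 1.
Agrees on all 4 inputs.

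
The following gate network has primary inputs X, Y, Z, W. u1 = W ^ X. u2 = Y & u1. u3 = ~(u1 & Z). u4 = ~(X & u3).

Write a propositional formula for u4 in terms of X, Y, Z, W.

~(X & (~((W ^ X) & Z)))

u1 = W ^ X
u3 = ~(u1 & Z) = ~((W ^ X) & Z)
u4 = ~(X & u3) = ~(X & (~((W ^ X) & Z)))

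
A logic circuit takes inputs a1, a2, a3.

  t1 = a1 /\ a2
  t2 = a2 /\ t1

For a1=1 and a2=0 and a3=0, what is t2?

t1 = 1 /\ 0 = 0
t2 = 0 /\ 0 = 0

0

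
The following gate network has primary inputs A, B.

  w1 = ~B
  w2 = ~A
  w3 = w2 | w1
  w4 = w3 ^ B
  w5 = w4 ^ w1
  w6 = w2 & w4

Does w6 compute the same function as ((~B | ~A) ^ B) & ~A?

w1 = ~B
w2 = ~A
w3 = w2 | w1 = ~A | ~B
w4 = w3 ^ B = (~A | ~B) ^ B
w6 = w2 & w4 = ~A & ((~A | ~B) ^ B)
At A=0, B=1: circuit gives 0, formula gives 0.
At A=0, B=0: circuit gives 1, formula gives 1.
Agrees on all 4 inputs.

Yes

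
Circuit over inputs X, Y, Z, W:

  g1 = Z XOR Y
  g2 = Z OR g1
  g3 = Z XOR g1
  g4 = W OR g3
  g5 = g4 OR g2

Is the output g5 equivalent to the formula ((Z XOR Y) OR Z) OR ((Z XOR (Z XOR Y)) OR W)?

Yes

g1 = Z XOR Y
g2 = Z OR g1 = Z OR (Z XOR Y)
g3 = Z XOR g1 = Z XOR (Z XOR Y)
g4 = W OR g3 = W OR (Z XOR (Z XOR Y))
g5 = g4 OR g2 = (W OR (Z XOR (Z XOR Y))) OR (Z OR (Z XOR Y))
At X=0, Y=0, Z=0, W=0: circuit gives 0, formula gives 0.
At X=0, Y=0, Z=0, W=1: circuit gives 1, formula gives 1.
Agrees on all 16 inputs.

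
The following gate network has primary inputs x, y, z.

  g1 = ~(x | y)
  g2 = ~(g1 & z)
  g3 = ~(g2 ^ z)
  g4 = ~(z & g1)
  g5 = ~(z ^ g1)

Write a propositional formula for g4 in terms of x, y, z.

~(z & (~(x | y)))

g1 = ~(x | y)
g4 = ~(z & g1) = ~(z & (~(x | y)))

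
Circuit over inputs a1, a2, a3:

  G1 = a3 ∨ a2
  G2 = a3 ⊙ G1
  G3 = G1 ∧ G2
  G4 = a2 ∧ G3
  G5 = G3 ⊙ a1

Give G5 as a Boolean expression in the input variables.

G1 = a3 ∨ a2
G2 = a3 ⊙ G1 = a3 ⊙ (a3 ∨ a2)
G3 = G1 ∧ G2 = (a3 ∨ a2) ∧ (a3 ⊙ (a3 ∨ a2))
G5 = G3 ⊙ a1 = ((a3 ∨ a2) ∧ (a3 ⊙ (a3 ∨ a2))) ⊙ a1

((a3 ∨ a2) ∧ (a3 ⊙ (a3 ∨ a2))) ⊙ a1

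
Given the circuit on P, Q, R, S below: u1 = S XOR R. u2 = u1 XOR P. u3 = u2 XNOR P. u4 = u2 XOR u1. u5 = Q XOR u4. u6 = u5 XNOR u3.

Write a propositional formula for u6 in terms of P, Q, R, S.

u1 = S XOR R
u2 = u1 XOR P = (S XOR R) XOR P
u3 = u2 XNOR P = ((S XOR R) XOR P) XNOR P
u4 = u2 XOR u1 = ((S XOR R) XOR P) XOR (S XOR R)
u5 = Q XOR u4 = Q XOR (((S XOR R) XOR P) XOR (S XOR R))
u6 = u5 XNOR u3 = (Q XOR (((S XOR R) XOR P) XOR (S XOR R))) XNOR (((S XOR R) XOR P) XNOR P)

(Q XOR (((S XOR R) XOR P) XOR (S XOR R))) XNOR (((S XOR R) XOR P) XNOR P)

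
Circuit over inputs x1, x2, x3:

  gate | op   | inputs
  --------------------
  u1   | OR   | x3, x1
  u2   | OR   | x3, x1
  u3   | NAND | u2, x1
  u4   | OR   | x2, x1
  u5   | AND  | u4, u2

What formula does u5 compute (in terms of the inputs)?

(x2 OR x1) AND (x3 OR x1)

u2 = x3 OR x1
u4 = x2 OR x1
u5 = u4 AND u2 = (x2 OR x1) AND (x3 OR x1)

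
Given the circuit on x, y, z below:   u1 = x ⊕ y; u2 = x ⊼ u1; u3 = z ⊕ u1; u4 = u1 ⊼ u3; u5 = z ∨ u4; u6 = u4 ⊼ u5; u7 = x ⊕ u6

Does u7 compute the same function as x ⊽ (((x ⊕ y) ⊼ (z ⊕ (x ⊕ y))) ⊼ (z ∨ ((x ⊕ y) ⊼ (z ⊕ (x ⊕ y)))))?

u1 = x ⊕ y
u3 = z ⊕ u1 = z ⊕ (x ⊕ y)
u4 = u1 ⊼ u3 = (x ⊕ y) ⊼ (z ⊕ (x ⊕ y))
u5 = z ∨ u4 = z ∨ ((x ⊕ y) ⊼ (z ⊕ (x ⊕ y)))
u6 = u4 ⊼ u5 = ((x ⊕ y) ⊼ (z ⊕ (x ⊕ y))) ⊼ (z ∨ ((x ⊕ y) ⊼ (z ⊕ (x ⊕ y))))
u7 = x ⊕ u6 = x ⊕ (((x ⊕ y) ⊼ (z ⊕ (x ⊕ y))) ⊼ (z ∨ ((x ⊕ y) ⊼ (z ⊕ (x ⊕ y)))))
At x=0, y=0, z=0: circuit gives 0, formula gives 1.

No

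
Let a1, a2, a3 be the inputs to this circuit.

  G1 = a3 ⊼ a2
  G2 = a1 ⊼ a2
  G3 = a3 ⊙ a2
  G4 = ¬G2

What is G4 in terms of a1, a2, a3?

¬(a1 ⊼ a2)

G2 = a1 ⊼ a2
G4 = ¬G2 = ¬(a1 ⊼ a2)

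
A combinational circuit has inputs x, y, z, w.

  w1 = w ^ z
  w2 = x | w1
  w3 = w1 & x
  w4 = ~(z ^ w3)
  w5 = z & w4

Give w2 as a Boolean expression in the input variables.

x | (w ^ z)

w1 = w ^ z
w2 = x | w1 = x | (w ^ z)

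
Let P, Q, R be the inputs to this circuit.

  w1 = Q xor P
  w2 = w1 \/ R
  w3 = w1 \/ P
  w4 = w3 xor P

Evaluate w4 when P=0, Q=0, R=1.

w1 = 0 xor 0 = 0
w3 = 0 \/ 0 = 0
w4 = 0 xor 0 = 0

0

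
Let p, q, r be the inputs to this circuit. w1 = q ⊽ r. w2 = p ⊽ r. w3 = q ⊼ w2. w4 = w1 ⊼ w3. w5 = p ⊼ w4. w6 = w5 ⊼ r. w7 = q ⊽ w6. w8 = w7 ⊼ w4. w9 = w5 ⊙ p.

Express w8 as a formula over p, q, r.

w1 = q ⊽ r
w2 = p ⊽ r
w3 = q ⊼ w2 = q ⊼ (p ⊽ r)
w4 = w1 ⊼ w3 = (q ⊽ r) ⊼ (q ⊼ (p ⊽ r))
w5 = p ⊼ w4 = p ⊼ ((q ⊽ r) ⊼ (q ⊼ (p ⊽ r)))
w6 = w5 ⊼ r = (p ⊼ ((q ⊽ r) ⊼ (q ⊼ (p ⊽ r)))) ⊼ r
w7 = q ⊽ w6 = q ⊽ ((p ⊼ ((q ⊽ r) ⊼ (q ⊼ (p ⊽ r)))) ⊼ r)
w8 = w7 ⊼ w4 = (q ⊽ ((p ⊼ ((q ⊽ r) ⊼ (q ⊼ (p ⊽ r)))) ⊼ r)) ⊼ ((q ⊽ r) ⊼ (q ⊼ (p ⊽ r)))

(q ⊽ ((p ⊼ ((q ⊽ r) ⊼ (q ⊼ (p ⊽ r)))) ⊼ r)) ⊼ ((q ⊽ r) ⊼ (q ⊼ (p ⊽ r)))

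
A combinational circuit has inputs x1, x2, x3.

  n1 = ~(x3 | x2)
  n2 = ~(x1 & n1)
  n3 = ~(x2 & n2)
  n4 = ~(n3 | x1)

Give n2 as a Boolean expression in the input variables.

~(x1 & (~(x3 | x2)))

n1 = ~(x3 | x2)
n2 = ~(x1 & n1) = ~(x1 & (~(x3 | x2)))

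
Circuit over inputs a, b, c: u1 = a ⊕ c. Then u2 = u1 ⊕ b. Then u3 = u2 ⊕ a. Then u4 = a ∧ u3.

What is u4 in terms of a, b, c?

a ∧ (((a ⊕ c) ⊕ b) ⊕ a)

u1 = a ⊕ c
u2 = u1 ⊕ b = (a ⊕ c) ⊕ b
u3 = u2 ⊕ a = ((a ⊕ c) ⊕ b) ⊕ a
u4 = a ∧ u3 = a ∧ (((a ⊕ c) ⊕ b) ⊕ a)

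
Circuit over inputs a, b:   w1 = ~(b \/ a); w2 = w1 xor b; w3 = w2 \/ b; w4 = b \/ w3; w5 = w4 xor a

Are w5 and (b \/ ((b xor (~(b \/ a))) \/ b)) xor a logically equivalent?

Yes

w1 = ~(b \/ a)
w2 = w1 xor b = (~(b \/ a)) xor b
w3 = w2 \/ b = ((~(b \/ a)) xor b) \/ b
w4 = b \/ w3 = b \/ (((~(b \/ a)) xor b) \/ b)
w5 = w4 xor a = (b \/ (((~(b \/ a)) xor b) \/ b)) xor a
At a=1, b=1: circuit gives 0, formula gives 0.
At a=0, b=0: circuit gives 1, formula gives 1.
Agrees on all 4 inputs.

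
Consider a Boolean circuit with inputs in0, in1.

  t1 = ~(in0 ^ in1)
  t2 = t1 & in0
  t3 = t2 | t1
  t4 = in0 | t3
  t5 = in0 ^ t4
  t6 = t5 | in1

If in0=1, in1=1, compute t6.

t1 = ~(1 ^ 1) = 1
t2 = 1 & 1 = 1
t3 = 1 | 1 = 1
t4 = 1 | 1 = 1
t5 = 1 ^ 1 = 0
t6 = 0 | 1 = 1

1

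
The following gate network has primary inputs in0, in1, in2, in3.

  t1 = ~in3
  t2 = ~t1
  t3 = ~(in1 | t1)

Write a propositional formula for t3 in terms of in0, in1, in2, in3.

~(in1 | ~in3)

t1 = ~in3
t3 = ~(in1 | t1) = ~(in1 | ~in3)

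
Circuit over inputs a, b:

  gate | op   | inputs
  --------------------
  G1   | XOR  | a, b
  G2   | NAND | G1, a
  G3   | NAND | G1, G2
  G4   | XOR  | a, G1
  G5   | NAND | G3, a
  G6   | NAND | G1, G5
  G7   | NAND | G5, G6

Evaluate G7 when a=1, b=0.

1

G1 = 1 XOR 0 = 1
G2 = 1 NAND 1 = 0
G3 = 1 NAND 0 = 1
G5 = 1 NAND 1 = 0
G6 = 1 NAND 0 = 1
G7 = 0 NAND 1 = 1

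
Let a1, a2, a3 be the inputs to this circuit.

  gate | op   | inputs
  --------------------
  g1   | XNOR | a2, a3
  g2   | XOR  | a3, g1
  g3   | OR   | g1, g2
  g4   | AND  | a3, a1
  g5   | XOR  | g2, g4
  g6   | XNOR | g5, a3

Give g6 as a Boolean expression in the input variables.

g1 = a2 XNOR a3
g2 = a3 XOR g1 = a3 XOR (a2 XNOR a3)
g4 = a3 AND a1
g5 = g2 XOR g4 = (a3 XOR (a2 XNOR a3)) XOR (a3 AND a1)
g6 = g5 XNOR a3 = ((a3 XOR (a2 XNOR a3)) XOR (a3 AND a1)) XNOR a3

((a3 XOR (a2 XNOR a3)) XOR (a3 AND a1)) XNOR a3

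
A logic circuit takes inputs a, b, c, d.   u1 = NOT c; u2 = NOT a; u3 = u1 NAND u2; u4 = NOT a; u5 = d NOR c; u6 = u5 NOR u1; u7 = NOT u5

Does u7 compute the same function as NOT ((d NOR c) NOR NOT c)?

u5 = d NOR c
u7 = NOT u5 = NOT (d NOR c)
At a=0, b=0, c=0, d=0: circuit gives 0, formula gives 1.

No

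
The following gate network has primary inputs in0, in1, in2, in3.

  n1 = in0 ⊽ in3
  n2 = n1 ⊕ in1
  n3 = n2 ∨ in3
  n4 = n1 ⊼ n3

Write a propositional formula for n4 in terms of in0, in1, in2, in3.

n1 = in0 ⊽ in3
n2 = n1 ⊕ in1 = (in0 ⊽ in3) ⊕ in1
n3 = n2 ∨ in3 = ((in0 ⊽ in3) ⊕ in1) ∨ in3
n4 = n1 ⊼ n3 = (in0 ⊽ in3) ⊼ (((in0 ⊽ in3) ⊕ in1) ∨ in3)

(in0 ⊽ in3) ⊼ (((in0 ⊽ in3) ⊕ in1) ∨ in3)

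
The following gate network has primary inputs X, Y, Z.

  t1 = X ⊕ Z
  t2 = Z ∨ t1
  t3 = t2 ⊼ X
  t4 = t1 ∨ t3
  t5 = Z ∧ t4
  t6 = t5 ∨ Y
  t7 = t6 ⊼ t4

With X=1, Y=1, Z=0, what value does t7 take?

t1 = 1 ⊕ 0 = 1
t2 = 0 ∨ 1 = 1
t3 = 1 ⊼ 1 = 0
t4 = 1 ∨ 0 = 1
t5 = 0 ∧ 1 = 0
t6 = 0 ∨ 1 = 1
t7 = 1 ⊼ 1 = 0

0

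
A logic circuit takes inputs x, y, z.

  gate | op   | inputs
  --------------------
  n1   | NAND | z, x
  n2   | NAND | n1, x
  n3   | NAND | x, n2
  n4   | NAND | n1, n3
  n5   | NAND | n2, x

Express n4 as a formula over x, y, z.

n1 = z NAND x
n2 = n1 NAND x = (z NAND x) NAND x
n3 = x NAND n2 = x NAND ((z NAND x) NAND x)
n4 = n1 NAND n3 = (z NAND x) NAND (x NAND ((z NAND x) NAND x))

(z NAND x) NAND (x NAND ((z NAND x) NAND x))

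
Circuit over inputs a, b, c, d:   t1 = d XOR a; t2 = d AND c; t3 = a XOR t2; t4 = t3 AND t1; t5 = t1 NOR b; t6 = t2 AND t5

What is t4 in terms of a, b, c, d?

t1 = d XOR a
t2 = d AND c
t3 = a XOR t2 = a XOR (d AND c)
t4 = t3 AND t1 = (a XOR (d AND c)) AND (d XOR a)

(a XOR (d AND c)) AND (d XOR a)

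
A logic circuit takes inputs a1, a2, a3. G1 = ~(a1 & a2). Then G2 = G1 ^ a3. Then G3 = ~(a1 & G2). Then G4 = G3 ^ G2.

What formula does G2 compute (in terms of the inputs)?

G1 = ~(a1 & a2)
G2 = G1 ^ a3 = (~(a1 & a2)) ^ a3

(~(a1 & a2)) ^ a3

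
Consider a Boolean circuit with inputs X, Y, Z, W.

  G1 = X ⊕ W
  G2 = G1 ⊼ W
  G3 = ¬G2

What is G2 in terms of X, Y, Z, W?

G1 = X ⊕ W
G2 = G1 ⊼ W = (X ⊕ W) ⊼ W

(X ⊕ W) ⊼ W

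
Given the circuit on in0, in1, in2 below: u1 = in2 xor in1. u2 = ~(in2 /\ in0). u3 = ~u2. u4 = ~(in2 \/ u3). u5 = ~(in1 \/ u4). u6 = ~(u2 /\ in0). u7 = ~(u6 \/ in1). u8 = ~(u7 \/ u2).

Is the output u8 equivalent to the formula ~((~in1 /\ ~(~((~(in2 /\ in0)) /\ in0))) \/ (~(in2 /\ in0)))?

u2 = ~(in2 /\ in0)
u6 = ~(u2 /\ in0) = ~((~(in2 /\ in0)) /\ in0)
u7 = ~(u6 \/ in1) = ~((~((~(in2 /\ in0)) /\ in0)) \/ in1)
u8 = ~(u7 \/ u2) = ~((~((~((~(in2 /\ in0)) /\ in0)) \/ in1)) \/ (~(in2 /\ in0)))
At in0=0, in1=0, in2=0: circuit gives 0, formula gives 0.
At in0=1, in1=0, in2=1: circuit gives 1, formula gives 1.
Agrees on all 8 inputs.

Yes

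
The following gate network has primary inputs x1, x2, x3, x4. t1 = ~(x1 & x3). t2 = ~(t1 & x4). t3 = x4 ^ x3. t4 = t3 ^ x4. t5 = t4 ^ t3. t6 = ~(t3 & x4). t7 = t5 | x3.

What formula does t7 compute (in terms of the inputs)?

t3 = x4 ^ x3
t4 = t3 ^ x4 = (x4 ^ x3) ^ x4
t5 = t4 ^ t3 = ((x4 ^ x3) ^ x4) ^ (x4 ^ x3)
t7 = t5 | x3 = (((x4 ^ x3) ^ x4) ^ (x4 ^ x3)) | x3

(((x4 ^ x3) ^ x4) ^ (x4 ^ x3)) | x3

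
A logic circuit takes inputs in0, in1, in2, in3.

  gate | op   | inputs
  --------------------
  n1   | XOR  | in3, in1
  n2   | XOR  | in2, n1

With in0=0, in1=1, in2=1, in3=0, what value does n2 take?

n1 = 0 XOR 1 = 1
n2 = 1 XOR 1 = 0

0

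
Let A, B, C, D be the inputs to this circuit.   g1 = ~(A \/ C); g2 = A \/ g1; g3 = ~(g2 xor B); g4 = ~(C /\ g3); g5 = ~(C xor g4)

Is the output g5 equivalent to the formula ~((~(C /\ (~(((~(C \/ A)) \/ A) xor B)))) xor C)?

g1 = ~(A \/ C)
g2 = A \/ g1 = A \/ (~(A \/ C))
g3 = ~(g2 xor B) = ~((A \/ (~(A \/ C))) xor B)
g4 = ~(C /\ g3) = ~(C /\ (~((A \/ (~(A \/ C))) xor B)))
g5 = ~(C xor g4) = ~(C xor (~(C /\ (~((A \/ (~(A \/ C))) xor B)))))
At A=0, B=0, C=0, D=0: circuit gives 0, formula gives 0.
At A=0, B=1, C=1, D=0: circuit gives 1, formula gives 1.
Agrees on all 16 inputs.

Yes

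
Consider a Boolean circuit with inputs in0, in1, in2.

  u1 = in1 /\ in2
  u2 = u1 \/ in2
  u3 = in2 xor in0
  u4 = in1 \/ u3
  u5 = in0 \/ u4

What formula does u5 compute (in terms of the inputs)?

in0 \/ (in1 \/ (in2 xor in0))

u3 = in2 xor in0
u4 = in1 \/ u3 = in1 \/ (in2 xor in0)
u5 = in0 \/ u4 = in0 \/ (in1 \/ (in2 xor in0))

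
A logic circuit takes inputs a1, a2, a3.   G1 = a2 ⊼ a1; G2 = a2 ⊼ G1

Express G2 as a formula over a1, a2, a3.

a2 ⊼ (a2 ⊼ a1)

G1 = a2 ⊼ a1
G2 = a2 ⊼ G1 = a2 ⊼ (a2 ⊼ a1)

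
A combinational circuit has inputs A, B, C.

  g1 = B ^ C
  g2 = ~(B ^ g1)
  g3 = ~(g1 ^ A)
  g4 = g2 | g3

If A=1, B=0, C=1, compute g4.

g1 = 0 ^ 1 = 1
g2 = ~(0 ^ 1) = 0
g3 = ~(1 ^ 1) = 1
g4 = 0 | 1 = 1

1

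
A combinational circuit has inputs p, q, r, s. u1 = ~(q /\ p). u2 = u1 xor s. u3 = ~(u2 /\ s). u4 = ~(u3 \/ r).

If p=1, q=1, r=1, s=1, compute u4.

u1 = ~(1 /\ 1) = 0
u2 = 0 xor 1 = 1
u3 = ~(1 /\ 1) = 0
u4 = ~(0 \/ 1) = 0

0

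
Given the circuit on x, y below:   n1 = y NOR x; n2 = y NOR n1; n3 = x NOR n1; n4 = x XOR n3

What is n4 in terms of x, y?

n1 = y NOR x
n3 = x NOR n1 = x NOR (y NOR x)
n4 = x XOR n3 = x XOR (x NOR (y NOR x))

x XOR (x NOR (y NOR x))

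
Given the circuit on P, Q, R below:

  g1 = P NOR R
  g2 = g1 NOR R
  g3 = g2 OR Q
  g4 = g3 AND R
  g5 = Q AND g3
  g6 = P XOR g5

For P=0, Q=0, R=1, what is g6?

0

g1 = 0 NOR 1 = 0
g2 = 0 NOR 1 = 0
g3 = 0 OR 0 = 0
g5 = 0 AND 0 = 0
g6 = 0 XOR 0 = 0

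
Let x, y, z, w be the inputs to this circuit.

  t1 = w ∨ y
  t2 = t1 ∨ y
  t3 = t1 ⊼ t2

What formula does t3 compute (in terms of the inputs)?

t1 = w ∨ y
t2 = t1 ∨ y = (w ∨ y) ∨ y
t3 = t1 ⊼ t2 = (w ∨ y) ⊼ ((w ∨ y) ∨ y)

(w ∨ y) ⊼ ((w ∨ y) ∨ y)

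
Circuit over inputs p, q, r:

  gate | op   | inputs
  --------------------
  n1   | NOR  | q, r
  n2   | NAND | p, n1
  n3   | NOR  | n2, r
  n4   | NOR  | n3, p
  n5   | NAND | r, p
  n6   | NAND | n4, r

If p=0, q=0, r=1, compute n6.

0

n1 = 0 NOR 1 = 0
n2 = 0 NAND 0 = 1
n3 = 1 NOR 1 = 0
n4 = 0 NOR 0 = 1
n6 = 1 NAND 1 = 0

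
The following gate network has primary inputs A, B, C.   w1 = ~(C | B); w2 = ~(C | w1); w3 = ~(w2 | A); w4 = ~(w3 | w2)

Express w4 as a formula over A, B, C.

~((~((~(C | (~(C | B)))) | A)) | (~(C | (~(C | B)))))

w1 = ~(C | B)
w2 = ~(C | w1) = ~(C | (~(C | B)))
w3 = ~(w2 | A) = ~((~(C | (~(C | B)))) | A)
w4 = ~(w3 | w2) = ~((~((~(C | (~(C | B)))) | A)) | (~(C | (~(C | B)))))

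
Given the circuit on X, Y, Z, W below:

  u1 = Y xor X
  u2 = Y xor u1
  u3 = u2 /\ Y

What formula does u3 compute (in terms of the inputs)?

(Y xor (Y xor X)) /\ Y

u1 = Y xor X
u2 = Y xor u1 = Y xor (Y xor X)
u3 = u2 /\ Y = (Y xor (Y xor X)) /\ Y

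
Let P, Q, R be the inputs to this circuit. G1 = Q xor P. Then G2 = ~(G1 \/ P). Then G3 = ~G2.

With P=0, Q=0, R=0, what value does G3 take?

0

G1 = 0 xor 0 = 0
G2 = ~(0 \/ 0) = 1
G3 = ~1 = 0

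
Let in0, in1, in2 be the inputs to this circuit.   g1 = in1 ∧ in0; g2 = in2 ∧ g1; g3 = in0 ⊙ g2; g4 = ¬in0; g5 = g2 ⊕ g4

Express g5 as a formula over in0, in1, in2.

(in2 ∧ (in1 ∧ in0)) ⊕ ¬in0

g1 = in1 ∧ in0
g2 = in2 ∧ g1 = in2 ∧ (in1 ∧ in0)
g4 = ¬in0
g5 = g2 ⊕ g4 = (in2 ∧ (in1 ∧ in0)) ⊕ ¬in0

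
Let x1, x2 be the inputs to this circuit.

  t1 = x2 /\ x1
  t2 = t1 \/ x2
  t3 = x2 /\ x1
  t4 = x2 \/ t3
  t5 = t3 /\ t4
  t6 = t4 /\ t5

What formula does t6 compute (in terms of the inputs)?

t3 = x2 /\ x1
t4 = x2 \/ t3 = x2 \/ (x2 /\ x1)
t5 = t3 /\ t4 = (x2 /\ x1) /\ (x2 \/ (x2 /\ x1))
t6 = t4 /\ t5 = (x2 \/ (x2 /\ x1)) /\ ((x2 /\ x1) /\ (x2 \/ (x2 /\ x1)))

(x2 \/ (x2 /\ x1)) /\ ((x2 /\ x1) /\ (x2 \/ (x2 /\ x1)))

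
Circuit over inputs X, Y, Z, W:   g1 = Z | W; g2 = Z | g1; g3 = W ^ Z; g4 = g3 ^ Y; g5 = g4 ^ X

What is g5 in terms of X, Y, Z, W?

((W ^ Z) ^ Y) ^ X

g3 = W ^ Z
g4 = g3 ^ Y = (W ^ Z) ^ Y
g5 = g4 ^ X = ((W ^ Z) ^ Y) ^ X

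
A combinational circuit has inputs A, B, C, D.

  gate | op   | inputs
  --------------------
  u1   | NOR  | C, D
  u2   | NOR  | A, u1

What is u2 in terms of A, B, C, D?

u1 = C NOR D
u2 = A NOR u1 = A NOR (C NOR D)

A NOR (C NOR D)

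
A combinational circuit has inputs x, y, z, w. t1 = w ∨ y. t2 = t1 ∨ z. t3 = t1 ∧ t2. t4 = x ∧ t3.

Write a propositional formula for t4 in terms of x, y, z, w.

t1 = w ∨ y
t2 = t1 ∨ z = (w ∨ y) ∨ z
t3 = t1 ∧ t2 = (w ∨ y) ∧ ((w ∨ y) ∨ z)
t4 = x ∧ t3 = x ∧ ((w ∨ y) ∧ ((w ∨ y) ∨ z))

x ∧ ((w ∨ y) ∧ ((w ∨ y) ∨ z))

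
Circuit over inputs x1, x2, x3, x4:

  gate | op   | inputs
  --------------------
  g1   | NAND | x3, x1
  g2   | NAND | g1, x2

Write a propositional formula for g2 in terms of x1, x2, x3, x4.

(x3 NAND x1) NAND x2

g1 = x3 NAND x1
g2 = g1 NAND x2 = (x3 NAND x1) NAND x2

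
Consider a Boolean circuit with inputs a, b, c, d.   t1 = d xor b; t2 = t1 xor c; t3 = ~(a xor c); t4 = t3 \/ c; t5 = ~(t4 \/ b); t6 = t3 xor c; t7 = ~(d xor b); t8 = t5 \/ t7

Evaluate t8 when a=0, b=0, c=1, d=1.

0

t3 = ~(0 xor 1) = 0
t4 = 0 \/ 1 = 1
t5 = ~(1 \/ 0) = 0
t7 = ~(1 xor 0) = 0
t8 = 0 \/ 0 = 0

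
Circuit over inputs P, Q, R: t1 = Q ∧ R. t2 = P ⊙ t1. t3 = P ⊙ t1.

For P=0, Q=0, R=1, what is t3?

t1 = 0 ∧ 1 = 0
t3 = 0 ⊙ 0 = 1

1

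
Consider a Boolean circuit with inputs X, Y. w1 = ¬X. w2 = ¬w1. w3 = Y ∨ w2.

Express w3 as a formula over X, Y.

Y ∨ ¬¬X

w1 = ¬X
w2 = ¬w1 = ¬¬X
w3 = Y ∨ w2 = Y ∨ ¬¬X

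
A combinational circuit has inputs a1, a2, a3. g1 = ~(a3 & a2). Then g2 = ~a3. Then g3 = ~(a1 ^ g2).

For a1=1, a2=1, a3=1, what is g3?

0

g2 = ~1 = 0
g3 = ~(1 ^ 0) = 0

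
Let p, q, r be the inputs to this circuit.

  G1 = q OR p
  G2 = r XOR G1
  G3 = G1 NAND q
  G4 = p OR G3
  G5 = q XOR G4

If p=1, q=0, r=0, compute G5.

G1 = 0 OR 1 = 1
G3 = 1 NAND 0 = 1
G4 = 1 OR 1 = 1
G5 = 0 XOR 1 = 1

1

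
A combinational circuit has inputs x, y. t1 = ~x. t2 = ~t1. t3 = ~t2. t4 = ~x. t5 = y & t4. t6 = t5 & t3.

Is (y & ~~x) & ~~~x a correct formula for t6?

t1 = ~x
t2 = ~t1 = ~~x
t3 = ~t2 = ~~~x
t4 = ~x
t5 = y & t4 = y & ~x
t6 = t5 & t3 = (y & ~x) & ~~~x
At x=0, y=1: circuit gives 1, formula gives 0.

No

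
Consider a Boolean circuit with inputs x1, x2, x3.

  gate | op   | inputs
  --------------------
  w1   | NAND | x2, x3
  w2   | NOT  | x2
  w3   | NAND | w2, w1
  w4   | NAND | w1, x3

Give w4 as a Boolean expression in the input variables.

w1 = x2 NAND x3
w4 = w1 NAND x3 = (x2 NAND x3) NAND x3

(x2 NAND x3) NAND x3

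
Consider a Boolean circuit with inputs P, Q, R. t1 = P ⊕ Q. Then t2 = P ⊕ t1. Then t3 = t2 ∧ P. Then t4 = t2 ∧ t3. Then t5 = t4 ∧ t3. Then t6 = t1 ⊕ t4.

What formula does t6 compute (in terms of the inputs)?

t1 = P ⊕ Q
t2 = P ⊕ t1 = P ⊕ (P ⊕ Q)
t3 = t2 ∧ P = (P ⊕ (P ⊕ Q)) ∧ P
t4 = t2 ∧ t3 = (P ⊕ (P ⊕ Q)) ∧ ((P ⊕ (P ⊕ Q)) ∧ P)
t6 = t1 ⊕ t4 = (P ⊕ Q) ⊕ ((P ⊕ (P ⊕ Q)) ∧ ((P ⊕ (P ⊕ Q)) ∧ P))

(P ⊕ Q) ⊕ ((P ⊕ (P ⊕ Q)) ∧ ((P ⊕ (P ⊕ Q)) ∧ P))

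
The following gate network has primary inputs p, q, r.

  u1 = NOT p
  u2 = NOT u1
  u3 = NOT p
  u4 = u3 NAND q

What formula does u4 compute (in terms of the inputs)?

NOT p NAND q

u3 = NOT p
u4 = u3 NAND q = NOT p NAND q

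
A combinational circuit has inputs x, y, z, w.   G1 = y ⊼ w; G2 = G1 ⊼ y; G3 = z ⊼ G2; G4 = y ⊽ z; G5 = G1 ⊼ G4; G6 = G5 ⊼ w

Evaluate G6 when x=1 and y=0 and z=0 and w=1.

G1 = 0 ⊼ 1 = 1
G4 = 0 ⊽ 0 = 1
G5 = 1 ⊼ 1 = 0
G6 = 0 ⊼ 1 = 1

1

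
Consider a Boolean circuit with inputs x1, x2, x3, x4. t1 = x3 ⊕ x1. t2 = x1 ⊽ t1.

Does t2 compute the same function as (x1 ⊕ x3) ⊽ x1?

Yes

t1 = x3 ⊕ x1
t2 = x1 ⊽ t1 = x1 ⊽ (x3 ⊕ x1)
At x1=0, x2=0, x3=1, x4=0: circuit gives 0, formula gives 0.
At x1=0, x2=0, x3=0, x4=0: circuit gives 1, formula gives 1.
Agrees on all 16 inputs.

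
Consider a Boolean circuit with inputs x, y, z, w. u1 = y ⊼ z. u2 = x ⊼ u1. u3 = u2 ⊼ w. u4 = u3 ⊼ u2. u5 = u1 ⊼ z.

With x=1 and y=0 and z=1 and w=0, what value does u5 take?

u1 = 0 ⊼ 1 = 1
u5 = 1 ⊼ 1 = 0

0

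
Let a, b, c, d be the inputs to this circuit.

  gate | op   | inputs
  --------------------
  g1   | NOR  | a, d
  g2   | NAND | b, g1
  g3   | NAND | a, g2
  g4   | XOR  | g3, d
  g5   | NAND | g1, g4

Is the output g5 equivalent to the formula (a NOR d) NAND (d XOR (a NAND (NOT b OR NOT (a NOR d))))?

g1 = a NOR d
g2 = b NAND g1 = b NAND (a NOR d)
g3 = a NAND g2 = a NAND (b NAND (a NOR d))
g4 = g3 XOR d = (a NAND (b NAND (a NOR d))) XOR d
g5 = g1 NAND g4 = (a NOR d) NAND ((a NAND (b NAND (a NOR d))) XOR d)
At a=0, b=0, c=0, d=0: circuit gives 0, formula gives 0.
At a=0, b=0, c=0, d=1: circuit gives 1, formula gives 1.
Agrees on all 16 inputs.

Yes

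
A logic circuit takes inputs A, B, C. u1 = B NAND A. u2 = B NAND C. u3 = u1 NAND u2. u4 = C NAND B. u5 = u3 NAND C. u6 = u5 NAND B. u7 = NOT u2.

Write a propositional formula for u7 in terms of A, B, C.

u2 = B NAND C
u7 = NOT u2 = NOT (B NAND C)

NOT (B NAND C)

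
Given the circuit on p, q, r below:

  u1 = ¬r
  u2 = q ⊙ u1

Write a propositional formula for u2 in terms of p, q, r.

u1 = ¬r
u2 = q ⊙ u1 = q ⊙ ¬r

q ⊙ ¬r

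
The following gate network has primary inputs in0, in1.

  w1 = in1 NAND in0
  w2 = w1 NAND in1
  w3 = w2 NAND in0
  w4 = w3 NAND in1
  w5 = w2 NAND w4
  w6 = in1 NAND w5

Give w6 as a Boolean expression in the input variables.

in1 NAND (((in1 NAND in0) NAND in1) NAND ((((in1 NAND in0) NAND in1) NAND in0) NAND in1))

w1 = in1 NAND in0
w2 = w1 NAND in1 = (in1 NAND in0) NAND in1
w3 = w2 NAND in0 = ((in1 NAND in0) NAND in1) NAND in0
w4 = w3 NAND in1 = (((in1 NAND in0) NAND in1) NAND in0) NAND in1
w5 = w2 NAND w4 = ((in1 NAND in0) NAND in1) NAND ((((in1 NAND in0) NAND in1) NAND in0) NAND in1)
w6 = in1 NAND w5 = in1 NAND (((in1 NAND in0) NAND in1) NAND ((((in1 NAND in0) NAND in1) NAND in0) NAND in1))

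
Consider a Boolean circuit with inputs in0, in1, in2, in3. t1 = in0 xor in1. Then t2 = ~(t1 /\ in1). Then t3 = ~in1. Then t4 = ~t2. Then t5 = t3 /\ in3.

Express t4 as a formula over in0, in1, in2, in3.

t1 = in0 xor in1
t2 = ~(t1 /\ in1) = ~((in0 xor in1) /\ in1)
t4 = ~t2 = ~(~((in0 xor in1) /\ in1))

~(~((in0 xor in1) /\ in1))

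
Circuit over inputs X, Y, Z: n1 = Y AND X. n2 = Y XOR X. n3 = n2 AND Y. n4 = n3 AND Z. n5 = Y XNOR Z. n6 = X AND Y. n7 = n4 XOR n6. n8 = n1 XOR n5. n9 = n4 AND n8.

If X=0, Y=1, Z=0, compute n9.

0

n1 = 1 AND 0 = 0
n2 = 1 XOR 0 = 1
n3 = 1 AND 1 = 1
n4 = 1 AND 0 = 0
n5 = 1 XNOR 0 = 0
n8 = 0 XOR 0 = 0
n9 = 0 AND 0 = 0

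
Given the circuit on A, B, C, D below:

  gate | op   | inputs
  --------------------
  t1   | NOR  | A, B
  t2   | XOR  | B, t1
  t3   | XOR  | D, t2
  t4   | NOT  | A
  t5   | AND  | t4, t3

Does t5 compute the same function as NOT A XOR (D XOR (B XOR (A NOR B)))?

No

t1 = A NOR B
t2 = B XOR t1 = B XOR (A NOR B)
t3 = D XOR t2 = D XOR (B XOR (A NOR B))
t4 = NOT A
t5 = t4 AND t3 = NOT A AND (D XOR (B XOR (A NOR B)))
At A=0, B=0, C=0, D=0: circuit gives 1, formula gives 0.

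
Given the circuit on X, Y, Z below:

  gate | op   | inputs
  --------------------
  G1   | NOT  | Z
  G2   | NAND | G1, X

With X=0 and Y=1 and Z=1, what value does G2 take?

1

G1 = NOT 1 = 0
G2 = 0 NAND 0 = 1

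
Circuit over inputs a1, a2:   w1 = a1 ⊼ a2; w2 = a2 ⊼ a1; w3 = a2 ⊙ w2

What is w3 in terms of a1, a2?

w2 = a2 ⊼ a1
w3 = a2 ⊙ w2 = a2 ⊙ (a2 ⊼ a1)

a2 ⊙ (a2 ⊼ a1)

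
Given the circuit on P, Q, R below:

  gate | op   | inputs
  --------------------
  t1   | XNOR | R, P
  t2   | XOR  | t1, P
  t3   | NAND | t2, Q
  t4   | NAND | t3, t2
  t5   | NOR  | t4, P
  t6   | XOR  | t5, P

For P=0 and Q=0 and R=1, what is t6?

t1 = 1 XNOR 0 = 0
t2 = 0 XOR 0 = 0
t3 = 0 NAND 0 = 1
t4 = 1 NAND 0 = 1
t5 = 1 NOR 0 = 0
t6 = 0 XOR 0 = 0

0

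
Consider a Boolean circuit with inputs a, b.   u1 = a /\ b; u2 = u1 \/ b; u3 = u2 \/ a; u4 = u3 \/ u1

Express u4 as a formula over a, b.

(((a /\ b) \/ b) \/ a) \/ (a /\ b)

u1 = a /\ b
u2 = u1 \/ b = (a /\ b) \/ b
u3 = u2 \/ a = ((a /\ b) \/ b) \/ a
u4 = u3 \/ u1 = (((a /\ b) \/ b) \/ a) \/ (a /\ b)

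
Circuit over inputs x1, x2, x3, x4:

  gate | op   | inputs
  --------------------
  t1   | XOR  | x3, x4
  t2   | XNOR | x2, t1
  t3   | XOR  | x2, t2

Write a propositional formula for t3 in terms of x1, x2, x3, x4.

x2 XOR (x2 XNOR (x3 XOR x4))

t1 = x3 XOR x4
t2 = x2 XNOR t1 = x2 XNOR (x3 XOR x4)
t3 = x2 XOR t2 = x2 XOR (x2 XNOR (x3 XOR x4))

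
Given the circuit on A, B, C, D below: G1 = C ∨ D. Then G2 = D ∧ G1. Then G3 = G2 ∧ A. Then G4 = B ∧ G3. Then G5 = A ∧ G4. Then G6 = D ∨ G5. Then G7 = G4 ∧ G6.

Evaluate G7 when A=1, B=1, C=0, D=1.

1

G1 = 0 ∨ 1 = 1
G2 = 1 ∧ 1 = 1
G3 = 1 ∧ 1 = 1
G4 = 1 ∧ 1 = 1
G5 = 1 ∧ 1 = 1
G6 = 1 ∨ 1 = 1
G7 = 1 ∧ 1 = 1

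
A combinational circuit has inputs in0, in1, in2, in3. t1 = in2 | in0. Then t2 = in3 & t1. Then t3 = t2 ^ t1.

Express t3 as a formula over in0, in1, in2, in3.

(in3 & (in2 | in0)) ^ (in2 | in0)

t1 = in2 | in0
t2 = in3 & t1 = in3 & (in2 | in0)
t3 = t2 ^ t1 = (in3 & (in2 | in0)) ^ (in2 | in0)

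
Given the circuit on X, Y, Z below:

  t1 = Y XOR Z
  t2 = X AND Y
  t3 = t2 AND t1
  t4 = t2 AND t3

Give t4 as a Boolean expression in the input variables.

t1 = Y XOR Z
t2 = X AND Y
t3 = t2 AND t1 = (X AND Y) AND (Y XOR Z)
t4 = t2 AND t3 = (X AND Y) AND ((X AND Y) AND (Y XOR Z))

(X AND Y) AND ((X AND Y) AND (Y XOR Z))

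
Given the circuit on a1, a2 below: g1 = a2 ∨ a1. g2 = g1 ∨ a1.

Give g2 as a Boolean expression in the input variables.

(a2 ∨ a1) ∨ a1

g1 = a2 ∨ a1
g2 = g1 ∨ a1 = (a2 ∨ a1) ∨ a1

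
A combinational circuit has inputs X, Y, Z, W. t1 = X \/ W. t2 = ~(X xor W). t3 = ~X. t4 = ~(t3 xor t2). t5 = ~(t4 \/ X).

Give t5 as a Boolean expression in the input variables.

t2 = ~(X xor W)
t3 = ~X
t4 = ~(t3 xor t2) = ~(~X xor (~(X xor W)))
t5 = ~(t4 \/ X) = ~((~(~X xor (~(X xor W)))) \/ X)

~((~(~X xor (~(X xor W)))) \/ X)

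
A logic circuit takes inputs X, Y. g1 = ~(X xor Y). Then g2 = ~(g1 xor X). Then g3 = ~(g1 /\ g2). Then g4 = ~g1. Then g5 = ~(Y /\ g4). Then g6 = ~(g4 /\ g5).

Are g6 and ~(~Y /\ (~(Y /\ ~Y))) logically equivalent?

g1 = ~(X xor Y)
g4 = ~g1 = ~(~(X xor Y))
g5 = ~(Y /\ g4) = ~(Y /\ ~(~(X xor Y)))
g6 = ~(g4 /\ g5) = ~(~(~(X xor Y)) /\ (~(Y /\ ~(~(X xor Y)))))
At X=0, Y=0: circuit gives 1, formula gives 0.

No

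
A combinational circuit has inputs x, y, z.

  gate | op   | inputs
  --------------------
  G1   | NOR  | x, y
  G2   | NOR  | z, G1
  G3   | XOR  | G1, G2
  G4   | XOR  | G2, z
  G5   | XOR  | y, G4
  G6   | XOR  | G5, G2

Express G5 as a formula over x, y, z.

y XOR ((z NOR (x NOR y)) XOR z)

G1 = x NOR y
G2 = z NOR G1 = z NOR (x NOR y)
G4 = G2 XOR z = (z NOR (x NOR y)) XOR z
G5 = y XOR G4 = y XOR ((z NOR (x NOR y)) XOR z)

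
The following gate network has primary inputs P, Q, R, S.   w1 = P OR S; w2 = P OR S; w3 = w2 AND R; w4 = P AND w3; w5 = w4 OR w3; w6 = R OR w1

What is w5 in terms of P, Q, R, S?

w2 = P OR S
w3 = w2 AND R = (P OR S) AND R
w4 = P AND w3 = P AND ((P OR S) AND R)
w5 = w4 OR w3 = (P AND ((P OR S) AND R)) OR ((P OR S) AND R)

(P AND ((P OR S) AND R)) OR ((P OR S) AND R)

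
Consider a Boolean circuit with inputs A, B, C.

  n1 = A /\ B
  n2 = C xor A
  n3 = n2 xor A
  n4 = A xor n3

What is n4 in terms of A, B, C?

n2 = C xor A
n3 = n2 xor A = (C xor A) xor A
n4 = A xor n3 = A xor ((C xor A) xor A)

A xor ((C xor A) xor A)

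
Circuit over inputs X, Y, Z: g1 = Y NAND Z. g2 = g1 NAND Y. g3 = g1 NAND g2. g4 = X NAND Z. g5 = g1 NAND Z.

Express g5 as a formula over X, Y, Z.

g1 = Y NAND Z
g5 = g1 NAND Z = (Y NAND Z) NAND Z

(Y NAND Z) NAND Z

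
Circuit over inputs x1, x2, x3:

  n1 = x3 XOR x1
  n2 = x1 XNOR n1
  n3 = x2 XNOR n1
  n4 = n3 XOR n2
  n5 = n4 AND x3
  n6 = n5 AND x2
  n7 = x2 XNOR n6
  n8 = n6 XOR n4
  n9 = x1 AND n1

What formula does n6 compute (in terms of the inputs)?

n1 = x3 XOR x1
n2 = x1 XNOR n1 = x1 XNOR (x3 XOR x1)
n3 = x2 XNOR n1 = x2 XNOR (x3 XOR x1)
n4 = n3 XOR n2 = (x2 XNOR (x3 XOR x1)) XOR (x1 XNOR (x3 XOR x1))
n5 = n4 AND x3 = ((x2 XNOR (x3 XOR x1)) XOR (x1 XNOR (x3 XOR x1))) AND x3
n6 = n5 AND x2 = (((x2 XNOR (x3 XOR x1)) XOR (x1 XNOR (x3 XOR x1))) AND x3) AND x2

(((x2 XNOR (x3 XOR x1)) XOR (x1 XNOR (x3 XOR x1))) AND x3) AND x2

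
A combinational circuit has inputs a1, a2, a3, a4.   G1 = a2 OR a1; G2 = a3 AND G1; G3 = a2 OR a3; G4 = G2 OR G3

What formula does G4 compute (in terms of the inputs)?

G1 = a2 OR a1
G2 = a3 AND G1 = a3 AND (a2 OR a1)
G3 = a2 OR a3
G4 = G2 OR G3 = (a3 AND (a2 OR a1)) OR (a2 OR a3)

(a3 AND (a2 OR a1)) OR (a2 OR a3)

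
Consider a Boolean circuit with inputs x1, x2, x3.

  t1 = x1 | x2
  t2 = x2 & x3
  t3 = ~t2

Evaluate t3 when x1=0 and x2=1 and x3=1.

t2 = 1 & 1 = 1
t3 = ~1 = 0

0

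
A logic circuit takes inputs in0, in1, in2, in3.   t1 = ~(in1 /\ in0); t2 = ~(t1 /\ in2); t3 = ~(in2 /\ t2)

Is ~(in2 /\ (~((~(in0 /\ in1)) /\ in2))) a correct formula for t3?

t1 = ~(in1 /\ in0)
t2 = ~(t1 /\ in2) = ~((~(in1 /\ in0)) /\ in2)
t3 = ~(in2 /\ t2) = ~(in2 /\ (~((~(in1 /\ in0)) /\ in2)))
At in0=1, in1=1, in2=1, in3=0: circuit gives 0, formula gives 0.
At in0=0, in1=0, in2=0, in3=0: circuit gives 1, formula gives 1.
Agrees on all 16 inputs.

Yes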